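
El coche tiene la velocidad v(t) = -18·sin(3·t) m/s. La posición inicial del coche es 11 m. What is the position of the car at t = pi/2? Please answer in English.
We must find the integral of our velocity equation v(t) = -18·sin(3·t) 1 time. Taking ∫v(t)dt and applying x(0) = 11, we find x(t) = 6·cos(3·t) + 5. Using x(t) = 6·cos(3·t) + 5 and substituting t = pi/2, we find x = 5.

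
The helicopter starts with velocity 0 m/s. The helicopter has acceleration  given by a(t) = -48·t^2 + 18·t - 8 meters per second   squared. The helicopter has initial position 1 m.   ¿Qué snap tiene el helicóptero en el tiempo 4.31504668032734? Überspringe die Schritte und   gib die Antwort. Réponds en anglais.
The answer is -96.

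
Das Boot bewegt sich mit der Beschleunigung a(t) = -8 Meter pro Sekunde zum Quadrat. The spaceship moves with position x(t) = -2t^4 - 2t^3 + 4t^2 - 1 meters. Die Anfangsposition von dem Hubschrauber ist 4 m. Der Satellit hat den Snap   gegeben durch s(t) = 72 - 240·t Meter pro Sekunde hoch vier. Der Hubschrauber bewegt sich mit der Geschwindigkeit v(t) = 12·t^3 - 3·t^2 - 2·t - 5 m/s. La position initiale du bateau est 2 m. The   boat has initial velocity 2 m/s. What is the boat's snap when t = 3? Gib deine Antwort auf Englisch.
We must differentiate our acceleration equation a(t) = -8 2 times. Taking d/dt of a(t), we find j(t) = 0. Differentiating jerk, we get snap: s(t) = 0. From the given snap equation s(t) = 0, we substitute t = 3 to get s = 0.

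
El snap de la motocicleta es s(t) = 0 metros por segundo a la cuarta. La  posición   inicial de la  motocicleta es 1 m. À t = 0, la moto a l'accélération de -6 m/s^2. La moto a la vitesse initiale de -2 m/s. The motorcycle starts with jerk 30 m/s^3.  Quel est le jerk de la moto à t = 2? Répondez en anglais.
To find the answer, we compute 1 antiderivative of s(t) = 0. The antiderivative of snap is jerk. Using j(0) = 30, we get j(t) = 30. We have jerk j(t) = 30. Substituting t = 2: j(2) = 30.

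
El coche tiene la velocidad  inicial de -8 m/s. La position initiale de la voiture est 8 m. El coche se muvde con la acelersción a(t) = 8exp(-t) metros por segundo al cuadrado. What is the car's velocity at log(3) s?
We need to integrate our acceleration equation a(t) = 8·exp(-t) 1 time. Integrating acceleration and using the initial condition v(0) = -8, we get v(t) = -8·exp(-t). Using v(t) = -8·exp(-t) and substituting t = log(3), we find v = -8/3.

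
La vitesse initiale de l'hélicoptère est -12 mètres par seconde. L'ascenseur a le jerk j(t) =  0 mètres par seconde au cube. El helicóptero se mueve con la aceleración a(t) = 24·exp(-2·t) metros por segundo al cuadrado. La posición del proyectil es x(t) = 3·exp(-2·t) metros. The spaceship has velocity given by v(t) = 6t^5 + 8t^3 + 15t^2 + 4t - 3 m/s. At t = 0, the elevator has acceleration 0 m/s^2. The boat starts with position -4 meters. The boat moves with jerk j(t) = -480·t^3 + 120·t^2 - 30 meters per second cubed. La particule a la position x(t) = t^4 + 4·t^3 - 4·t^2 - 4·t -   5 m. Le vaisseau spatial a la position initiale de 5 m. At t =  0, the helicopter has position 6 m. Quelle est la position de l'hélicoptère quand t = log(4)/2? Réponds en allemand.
Um dies zu lösen, müssen wir 2 Stammfunktionen unserer Gleichung für die Beschleunigung a(t) = 24·exp(-2·t) finden. Durch Integration von der Beschleunigung und Verwendung der Anfangsbedingung v(0) = -12, erhalten wir v(t) = -12·exp(-2·t). Mit ∫v(t)dt und Anwendung von x(0) = 6, finden wir x(t) = 6·exp(-2·t). Aus der Gleichung für die Position x(t) = 6·exp(-2·t), setzen wir t = log(4)/2 ein und erhalten x = 3/2.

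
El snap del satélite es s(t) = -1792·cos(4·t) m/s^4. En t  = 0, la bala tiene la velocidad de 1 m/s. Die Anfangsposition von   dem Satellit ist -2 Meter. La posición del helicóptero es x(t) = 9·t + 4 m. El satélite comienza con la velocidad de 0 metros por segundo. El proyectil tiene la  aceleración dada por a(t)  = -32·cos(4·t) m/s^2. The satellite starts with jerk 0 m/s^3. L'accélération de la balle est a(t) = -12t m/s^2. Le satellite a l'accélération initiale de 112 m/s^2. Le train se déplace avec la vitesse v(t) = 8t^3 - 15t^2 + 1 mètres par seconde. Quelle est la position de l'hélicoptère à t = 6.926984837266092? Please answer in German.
Aus der Gleichung für die Position x(t) = 9·t + 4, setzen wir t = 6.926984837266092 ein und erhalten x = 66.3428635353948.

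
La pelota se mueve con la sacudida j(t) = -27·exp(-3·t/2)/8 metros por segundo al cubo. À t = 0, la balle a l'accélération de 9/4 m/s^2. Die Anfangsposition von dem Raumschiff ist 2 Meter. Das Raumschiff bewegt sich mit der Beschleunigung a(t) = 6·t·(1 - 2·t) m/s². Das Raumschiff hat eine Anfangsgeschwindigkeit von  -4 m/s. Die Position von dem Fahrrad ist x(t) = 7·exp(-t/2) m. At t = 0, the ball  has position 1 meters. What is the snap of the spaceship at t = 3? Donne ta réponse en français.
Pour résoudre ceci, nous devons prendre 2 dérivées de notre équation de l'accélération a(t) = 6·t·(1 - 2·t). En prenant d/dt de a(t), nous trouvons j(t) = 6 - 24·t. La dérivée du jerk donne le snap: s(t) = -24. En utilisant s(t) = -24 et en substituant t = 3, nous trouvons s = -24.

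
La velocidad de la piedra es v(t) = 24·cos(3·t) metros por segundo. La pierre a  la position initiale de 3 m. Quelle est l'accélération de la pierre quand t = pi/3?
Pour résoudre ceci, nous devons prendre 1 dérivée de notre équation de la vitesse v(t) = 24·cos(3·t). La dérivée de la vitesse donne l'accélération: a(t) = -72·sin(3·t). De l'équation de l'accélération a(t) = -72·sin(3·t), nous substituons t = pi/3 pour obtenir a = 0.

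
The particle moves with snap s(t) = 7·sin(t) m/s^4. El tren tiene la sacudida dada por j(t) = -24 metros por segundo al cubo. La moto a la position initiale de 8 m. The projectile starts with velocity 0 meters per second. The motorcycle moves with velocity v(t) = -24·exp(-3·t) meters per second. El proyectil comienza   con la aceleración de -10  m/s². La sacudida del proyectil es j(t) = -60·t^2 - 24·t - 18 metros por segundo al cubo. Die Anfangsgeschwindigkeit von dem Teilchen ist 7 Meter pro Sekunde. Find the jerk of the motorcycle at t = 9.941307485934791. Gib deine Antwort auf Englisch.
We must differentiate our velocity equation v(t) = -24·exp(-3·t) 2 times. Taking d/dt of v(t), we find a(t) = 72·exp(-3·t). Taking d/dt of a(t), we find j(t) = -216·exp(-3·t). Using j(t) = -216·exp(-3·t) and substituting t = 9.941307485934791, we find j = -2.41039822589887E-11.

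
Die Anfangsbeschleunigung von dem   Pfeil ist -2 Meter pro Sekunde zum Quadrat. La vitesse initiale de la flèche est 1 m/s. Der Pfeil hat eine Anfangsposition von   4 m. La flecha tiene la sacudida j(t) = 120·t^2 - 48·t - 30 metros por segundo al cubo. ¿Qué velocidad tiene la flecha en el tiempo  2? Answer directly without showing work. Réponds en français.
La réponse est 33.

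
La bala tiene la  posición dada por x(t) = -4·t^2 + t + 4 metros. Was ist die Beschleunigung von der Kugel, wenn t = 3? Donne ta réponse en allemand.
Ausgehend von der Position x(t) = -4·t^2 + t + 4, nehmen wir 2 Ableitungen. Mit d/dt von x(t) finden wir v(t) = 1 - 8·t. Mit d/dt von v(t) finden wir a(t) = -8. Aus der Gleichung für die Beschleunigung a(t) = -8, setzen wir t = 3 ein und erhalten a = -8.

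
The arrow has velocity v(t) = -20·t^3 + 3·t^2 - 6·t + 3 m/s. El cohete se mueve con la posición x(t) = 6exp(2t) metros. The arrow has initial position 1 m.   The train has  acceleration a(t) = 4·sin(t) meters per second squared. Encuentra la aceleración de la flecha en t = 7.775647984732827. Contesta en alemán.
Um dies zu lösen, müssen wir 1 Ableitung unserer Gleichung für die Geschwindigkeit v(t) = -20·t^3 + 3·t^2 - 6·t + 3 nehmen. Durch Ableiten von der Geschwindigkeit erhalten wir die Beschleunigung: a(t) = -60·t^2 + 6·t - 6. Aus der Gleichung für die Beschleunigung a(t) = -60·t^2 + 6·t - 6, setzen wir t = 7.775647984732827 ein und erhalten a = -3586.98820704038.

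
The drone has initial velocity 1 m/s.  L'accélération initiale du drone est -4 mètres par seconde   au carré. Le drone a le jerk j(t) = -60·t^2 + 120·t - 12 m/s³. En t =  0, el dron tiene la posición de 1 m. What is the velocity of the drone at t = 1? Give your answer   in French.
Nous devons intégrer notre équation du jerk j(t) = -60·t^2 + 120·t - 12 2 fois. En prenant ∫j(t)dt et en appliquant a(0) = -4, nous trouvons a(t) = -20·t^3 + 60·t^2 - 12·t - 4. En intégrant l'accélération et en utilisant la condition initiale v(0) = 1, nous obtenons v(t) = -5·t^4 + 20·t^3 - 6·t^2 - 4·t + 1. En utilisant v(t) = -5·t^4 + 20·t^3 - 6·t^2 - 4·t + 1 et en substituant t = 1, nous trouvons v = 6.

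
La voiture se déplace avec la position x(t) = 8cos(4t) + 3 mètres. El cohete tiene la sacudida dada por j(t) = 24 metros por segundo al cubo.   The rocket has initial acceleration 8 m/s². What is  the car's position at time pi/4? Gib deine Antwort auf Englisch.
Using x(t) = 8·cos(4·t) + 3 and substituting t = pi/4, we find x = -5.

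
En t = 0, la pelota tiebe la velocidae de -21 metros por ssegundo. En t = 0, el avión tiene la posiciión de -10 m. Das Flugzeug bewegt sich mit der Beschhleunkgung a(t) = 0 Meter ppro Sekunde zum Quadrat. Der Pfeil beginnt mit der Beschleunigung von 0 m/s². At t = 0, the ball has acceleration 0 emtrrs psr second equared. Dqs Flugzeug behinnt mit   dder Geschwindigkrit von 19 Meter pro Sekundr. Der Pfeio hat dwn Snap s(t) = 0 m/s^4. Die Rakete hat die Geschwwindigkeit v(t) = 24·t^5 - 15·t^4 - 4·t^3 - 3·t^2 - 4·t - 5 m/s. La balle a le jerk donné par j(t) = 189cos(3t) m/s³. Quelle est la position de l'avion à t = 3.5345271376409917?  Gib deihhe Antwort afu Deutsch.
Wir müssen unsere Gleichung für die Beschleunigung a(t) = 0 2-mal integrieren. Durch Integration von der Beschleunigung und Verwendung der Anfangsbedingung v(0) = 19, erhalten wir v(t) = 19. Das Integral von der Geschwindigkeit ist die Position. Mit x(0) = -10 erhalten wir x(t) = 19·t - 10. Mit x(t) = 19·t - 10 und Einsetzen von t = 3.5345271376409917, finden wir x = 57.1560156151788.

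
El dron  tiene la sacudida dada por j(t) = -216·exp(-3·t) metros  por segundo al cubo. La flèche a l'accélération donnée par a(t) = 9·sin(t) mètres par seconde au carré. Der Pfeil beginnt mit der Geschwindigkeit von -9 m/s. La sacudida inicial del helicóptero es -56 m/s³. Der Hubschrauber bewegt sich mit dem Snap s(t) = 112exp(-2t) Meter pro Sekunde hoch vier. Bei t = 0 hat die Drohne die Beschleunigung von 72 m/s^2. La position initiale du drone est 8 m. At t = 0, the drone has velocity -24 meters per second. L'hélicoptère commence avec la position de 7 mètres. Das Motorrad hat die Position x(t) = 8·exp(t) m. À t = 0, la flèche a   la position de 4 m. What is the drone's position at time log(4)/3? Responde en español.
Para resolver esto, necesitamos tomar 3 integrales de nuestra ecuación de la sacudida j(t) = -216·exp(-3·t). La integral de la sacudida es la aceleración. Usando a(0) = 72, obtenemos a(t) = 72·exp(-3·t). Tomando ∫a(t)dt y aplicando v(0) = -24, encontramos v(t) = -24·exp(-3·t). Integrando la velocidad y usando la condición inicial x(0) = 8, obtenemos x(t) = 8·exp(-3·t). Tenemos la posición x(t) = 8·exp(-3·t). Sustituyendo t = log(4)/3: x(log(4)/3) = 2.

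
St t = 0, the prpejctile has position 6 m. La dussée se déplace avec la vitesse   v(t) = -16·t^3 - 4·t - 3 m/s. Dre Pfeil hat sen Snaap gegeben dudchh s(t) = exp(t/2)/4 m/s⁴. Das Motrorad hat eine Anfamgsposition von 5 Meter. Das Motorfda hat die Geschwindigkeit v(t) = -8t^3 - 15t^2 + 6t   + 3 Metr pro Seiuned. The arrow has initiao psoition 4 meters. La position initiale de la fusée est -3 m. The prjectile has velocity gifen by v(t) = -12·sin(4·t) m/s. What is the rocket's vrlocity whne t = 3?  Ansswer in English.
Using v(t) = -16·t^3 - 4·t - 3 and substituting t = 3, we find v = -447.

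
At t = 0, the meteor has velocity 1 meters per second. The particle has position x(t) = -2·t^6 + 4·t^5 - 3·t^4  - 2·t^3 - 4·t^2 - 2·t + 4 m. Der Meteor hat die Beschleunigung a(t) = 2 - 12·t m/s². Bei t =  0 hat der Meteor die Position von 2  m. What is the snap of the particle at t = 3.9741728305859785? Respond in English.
To solve this, we need to take 4 derivatives of our position equation x(t) = -2·t^6 + 4·t^5 - 3·t^4 - 2·t^3 - 4·t^2 - 2·t + 4. The derivative of position gives velocity: v(t) = -12·t^5 + 20·t^4 - 12·t^3 - 6·t^2 - 8·t - 2. Differentiating velocity, we get acceleration: a(t) = -60·t^4 + 80·t^3 - 36·t^2 - 12·t - 8. The derivative of acceleration gives jerk: j(t) = -240·t^3 + 240·t^2 - 72·t - 12. Differentiating jerk, we get snap: s(t) = -720·t^2 + 480·t - 72. We have snap s(t) = -720·t^2 + 480·t - 72. Substituting t = 3.9741728305859785: s(3.9741728305859785) = -9536.11281622353.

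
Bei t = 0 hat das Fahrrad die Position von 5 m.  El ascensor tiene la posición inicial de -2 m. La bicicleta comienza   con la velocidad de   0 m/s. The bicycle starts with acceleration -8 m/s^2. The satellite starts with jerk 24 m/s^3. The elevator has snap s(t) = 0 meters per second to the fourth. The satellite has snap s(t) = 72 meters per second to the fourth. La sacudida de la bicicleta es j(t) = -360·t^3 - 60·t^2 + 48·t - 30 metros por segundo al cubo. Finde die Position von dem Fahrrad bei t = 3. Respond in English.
We need to integrate our jerk equation j(t) = -360·t^3 - 60·t^2 + 48·t - 30 3 times. Integrating jerk and using the initial condition a(0) = -8, we get a(t) = -90·t^4 - 20·t^3 + 24·t^2 - 30·t - 8. Finding the integral of a(t) and using v(0) = 0: v(t) = t·(-18·t^4 - 5·t^3 + 8·t^2 - 15·t - 8). The antiderivative of velocity, with x(0) = 5, gives position: x(t) = -3·t^6 - t^5 + 2·t^4 - 5·t^3 - 4·t^2 + 5. Using x(t) = -3·t^6 - t^5 + 2·t^4 - 5·t^3 - 4·t^2 + 5 and substituting t = 3, we find x = -2434.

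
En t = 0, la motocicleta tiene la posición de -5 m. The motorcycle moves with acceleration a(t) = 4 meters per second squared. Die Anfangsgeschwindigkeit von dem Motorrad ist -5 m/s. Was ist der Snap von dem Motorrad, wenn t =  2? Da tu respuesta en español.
Partiendo de la aceleración a(t) = 4, tomamos 2 derivadas. Derivando la aceleración, obtenemos la sacudida: j(t) = 0. La derivada de la sacudida da el snap: s(t) = 0. De la ecuación del snap s(t) = 0, sustituimos t = 2 para obtener s = 0.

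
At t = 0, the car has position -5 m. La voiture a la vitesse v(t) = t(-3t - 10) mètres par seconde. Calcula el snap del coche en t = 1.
Para resolver esto, necesitamos tomar 3 derivadas de nuestra ecuación de la velocidad v(t) = t·(-3·t - 10). Tomando d/dt de v(t), encontramos a(t) = -6·t - 10. Derivando la aceleración, obtenemos la sacudida: j(t) = -6. Tomando d/dt de j(t), encontramos s(t) = 0. Tenemos el snap s(t) = 0. Sustituyendo t = 1: s(1) = 0.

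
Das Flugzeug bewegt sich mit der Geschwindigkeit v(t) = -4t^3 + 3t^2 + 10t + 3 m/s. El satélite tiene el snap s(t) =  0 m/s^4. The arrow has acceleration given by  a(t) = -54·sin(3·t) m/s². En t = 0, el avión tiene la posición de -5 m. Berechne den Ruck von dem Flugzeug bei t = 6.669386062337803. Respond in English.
We must differentiate our velocity equation v(t) = -4·t^3 + 3·t^2 + 10·t + 3 2 times. Taking d/dt of v(t), we find a(t) = -12·t^2 + 6·t + 10. Differentiating acceleration, we get jerk: j(t) = 6 - 24·t. From the given jerk equation j(t) = 6 - 24·t, we substitute t = 6.669386062337803 to get j = -154.065265496107.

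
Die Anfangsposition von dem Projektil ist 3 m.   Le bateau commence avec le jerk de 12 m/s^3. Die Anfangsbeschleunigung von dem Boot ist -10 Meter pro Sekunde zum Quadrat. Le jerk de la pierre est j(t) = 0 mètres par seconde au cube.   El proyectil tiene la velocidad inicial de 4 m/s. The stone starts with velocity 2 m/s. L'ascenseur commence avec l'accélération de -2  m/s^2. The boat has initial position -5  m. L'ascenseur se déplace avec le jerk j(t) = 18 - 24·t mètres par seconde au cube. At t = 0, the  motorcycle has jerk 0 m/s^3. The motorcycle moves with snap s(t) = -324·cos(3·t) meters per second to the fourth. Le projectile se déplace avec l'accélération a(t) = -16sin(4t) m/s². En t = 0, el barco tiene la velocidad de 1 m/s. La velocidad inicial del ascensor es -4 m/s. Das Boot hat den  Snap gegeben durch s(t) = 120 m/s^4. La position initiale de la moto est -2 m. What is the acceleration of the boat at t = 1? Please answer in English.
We need to integrate our snap equation s(t) = 120 2 times. The integral of snap, with j(0) = 12, gives jerk: j(t) = 120·t + 12. The integral of jerk, with a(0) = -10, gives acceleration: a(t) = 60·t^2 + 12·t - 10. From the given acceleration equation a(t) = 60·t^2 + 12·t - 10, we substitute t = 1 to get a = 62.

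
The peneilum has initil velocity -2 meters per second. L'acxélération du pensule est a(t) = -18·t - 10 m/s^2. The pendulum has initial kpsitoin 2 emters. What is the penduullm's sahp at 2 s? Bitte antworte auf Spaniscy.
Debemos derivar nuestra ecuación de la aceleración a(t) = -18·t - 10 2 veces. Tomando d/dt de a(t), encontramos j(t) = -18. La derivada de la sacudida da el snap: s(t) = 0. Usando s(t) = 0 y sustituyendo t = 2, encontramos s = 0.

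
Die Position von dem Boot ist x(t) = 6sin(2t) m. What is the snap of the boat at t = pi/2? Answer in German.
Wir müssen unsere Gleichung für die Position x(t) = 6·sin(2·t) 4-mal ableiten. Die Ableitung von der Position ergibt die Geschwindigkeit: v(t) = 12·cos(2·t). Durch Ableiten von der Geschwindigkeit erhalten wir die Beschleunigung: a(t) = -24·sin(2·t). Mit d/dt von a(t) finden wir j(t) = -48·cos(2·t). Mit d/dt von j(t) finden wir s(t) = 96·sin(2·t). Mit s(t) = 96·sin(2·t) und Einsetzen von t = pi/2, finden wir s = 0.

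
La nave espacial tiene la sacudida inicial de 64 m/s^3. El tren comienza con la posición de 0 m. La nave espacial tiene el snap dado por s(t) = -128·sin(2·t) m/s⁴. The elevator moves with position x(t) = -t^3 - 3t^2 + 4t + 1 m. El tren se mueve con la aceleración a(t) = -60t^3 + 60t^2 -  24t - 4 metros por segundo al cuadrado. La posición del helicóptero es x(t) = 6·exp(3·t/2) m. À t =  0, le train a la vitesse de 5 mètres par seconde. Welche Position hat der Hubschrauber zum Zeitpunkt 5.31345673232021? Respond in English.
We have position x(t) = 6·exp(3·t/2). Substituting t = 5.31345673232021: x(5.31345673232021) = 17360.3572636925.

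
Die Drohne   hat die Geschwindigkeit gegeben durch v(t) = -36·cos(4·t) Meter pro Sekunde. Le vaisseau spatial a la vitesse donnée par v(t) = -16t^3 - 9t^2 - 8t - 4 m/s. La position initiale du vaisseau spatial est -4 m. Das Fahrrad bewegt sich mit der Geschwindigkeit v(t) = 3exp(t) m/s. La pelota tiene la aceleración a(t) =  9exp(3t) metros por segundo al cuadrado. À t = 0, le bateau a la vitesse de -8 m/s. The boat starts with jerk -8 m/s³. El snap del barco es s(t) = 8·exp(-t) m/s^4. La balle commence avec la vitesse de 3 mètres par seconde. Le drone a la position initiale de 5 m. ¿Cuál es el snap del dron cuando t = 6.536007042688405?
Partiendo de la velocidad v(t) = -36·cos(4·t), tomamos 3 derivadas. Tomando d/dt de v(t), encontramos a(t) = 144·sin(4·t). La derivada de la aceleración da la sacudida: j(t) = 576·cos(4·t). La derivada de la sacudida da el snap: s(t) = -2304·sin(4·t). Usando s(t) = -2304·sin(4·t) y sustituyendo t = 6.536007042688405, encontramos s = -1952.67598174906.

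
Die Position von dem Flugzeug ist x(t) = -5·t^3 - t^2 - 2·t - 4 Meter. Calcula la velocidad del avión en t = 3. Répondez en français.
Pour résoudre ceci, nous devons prendre 1 dérivée de notre équation de la position x(t) = -5·t^3 - t^2 - 2·t - 4. En dérivant la position, nous obtenons la vitesse: v(t) = -15·t^2 - 2·t - 2. Nous avons la vitesse v(t) = -15·t^2 - 2·t - 2. En substituant t = 3: v(3) = -143.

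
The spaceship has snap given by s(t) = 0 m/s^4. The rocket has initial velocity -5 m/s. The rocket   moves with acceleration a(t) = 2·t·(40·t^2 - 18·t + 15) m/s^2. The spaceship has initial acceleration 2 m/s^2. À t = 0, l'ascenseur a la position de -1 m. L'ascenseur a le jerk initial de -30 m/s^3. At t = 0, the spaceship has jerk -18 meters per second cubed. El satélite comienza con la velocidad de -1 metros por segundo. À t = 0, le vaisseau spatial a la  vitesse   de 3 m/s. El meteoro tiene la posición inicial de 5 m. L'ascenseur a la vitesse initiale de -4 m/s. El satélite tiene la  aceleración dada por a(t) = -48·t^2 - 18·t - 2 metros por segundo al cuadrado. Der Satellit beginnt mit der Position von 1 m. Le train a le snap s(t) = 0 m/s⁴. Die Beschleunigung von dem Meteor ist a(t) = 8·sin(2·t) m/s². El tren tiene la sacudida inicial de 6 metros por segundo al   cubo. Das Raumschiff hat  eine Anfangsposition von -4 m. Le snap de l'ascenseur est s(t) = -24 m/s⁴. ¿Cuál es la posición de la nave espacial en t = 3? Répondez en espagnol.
Necesitamos integrar nuestra ecuación del snap s(t) = 0 4 veces. Integrando el snap y usando la condición inicial j(0) = -18, obtenemos j(t) = -18. Integrando la sacudida y usando la condición inicial a(0) = 2, obtenemos a(t) = 2 - 18·t. La integral de la aceleración es la velocidad. Usando v(0) = 3, obtenemos v(t) = -9·t^2 + 2·t + 3. Integrando la velocidad y usando la condición inicial x(0) = -4, obtenemos x(t) = -3·t^3 + t^2 + 3·t - 4. Tenemos la posición x(t) = -3·t^3 + t^2 + 3·t - 4. Sustituyendo t = 3: x(3) = -67.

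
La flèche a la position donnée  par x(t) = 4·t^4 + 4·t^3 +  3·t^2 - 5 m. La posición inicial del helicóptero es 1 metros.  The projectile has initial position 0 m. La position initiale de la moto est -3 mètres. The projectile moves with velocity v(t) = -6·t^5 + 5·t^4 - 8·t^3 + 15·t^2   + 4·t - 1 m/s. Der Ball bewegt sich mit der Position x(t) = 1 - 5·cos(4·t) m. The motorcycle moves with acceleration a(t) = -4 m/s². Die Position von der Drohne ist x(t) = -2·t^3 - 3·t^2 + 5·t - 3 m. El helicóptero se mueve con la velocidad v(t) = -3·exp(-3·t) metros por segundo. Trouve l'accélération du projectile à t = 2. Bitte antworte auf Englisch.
We must differentiate our velocity equation v(t) = -6·t^5 + 5·t^4 - 8·t^3 + 15·t^2 + 4·t - 1 1 time. Taking d/dt of v(t), we find a(t) = -30·t^4 + 20·t^3 - 24·t^2 + 30·t + 4. From the given acceleration equation a(t) = -30·t^4 + 20·t^3 - 24·t^2 + 30·t + 4, we substitute t = 2 to get a = -352.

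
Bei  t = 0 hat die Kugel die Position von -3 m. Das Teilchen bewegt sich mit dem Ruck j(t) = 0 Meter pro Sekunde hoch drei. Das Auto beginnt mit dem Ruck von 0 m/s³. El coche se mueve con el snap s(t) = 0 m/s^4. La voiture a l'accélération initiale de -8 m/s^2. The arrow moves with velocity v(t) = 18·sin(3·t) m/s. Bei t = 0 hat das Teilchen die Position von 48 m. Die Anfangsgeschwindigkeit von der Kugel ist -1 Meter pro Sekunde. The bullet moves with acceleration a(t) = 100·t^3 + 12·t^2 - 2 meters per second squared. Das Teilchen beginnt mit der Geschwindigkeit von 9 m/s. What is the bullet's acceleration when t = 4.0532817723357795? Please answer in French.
De l'équation de l'accélération a(t) = 100·t^3 + 12·t^2 - 2, nous substituons t = 4.0532817723357795 pour obtenir a = 6854.32348785320.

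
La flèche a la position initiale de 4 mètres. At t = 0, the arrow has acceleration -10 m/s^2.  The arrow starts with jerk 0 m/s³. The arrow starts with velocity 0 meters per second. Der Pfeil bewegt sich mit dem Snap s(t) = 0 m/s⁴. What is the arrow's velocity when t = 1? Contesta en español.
Necesitamos integrar nuestra ecuación del snap s(t) = 0 3 veces. Integrando el snap y usando la condición inicial j(0) = 0, obtenemos j(t) = 0. La integral de la sacudida, con a(0) = -10, da la aceleración: a(t) = -10. Tomando ∫a(t)dt y aplicando v(0) = 0, encontramos v(t) = -10·t. De la ecuación de la velocidad v(t) = -10·t, sustituimos t = 1 para obtener v = -10.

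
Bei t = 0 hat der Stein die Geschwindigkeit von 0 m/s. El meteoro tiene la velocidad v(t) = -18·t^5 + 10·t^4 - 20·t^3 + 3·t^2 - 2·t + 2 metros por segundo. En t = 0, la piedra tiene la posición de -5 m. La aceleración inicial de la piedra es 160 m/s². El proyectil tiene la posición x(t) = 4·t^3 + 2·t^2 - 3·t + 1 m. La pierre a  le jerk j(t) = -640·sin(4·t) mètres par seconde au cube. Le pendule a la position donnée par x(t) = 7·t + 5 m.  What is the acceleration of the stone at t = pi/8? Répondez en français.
Pour résoudre ceci, nous devons prendre 1 intégrale de notre équation du jerk j(t) = -640·sin(4·t). La primitive du jerk, avec a(0) = 160, donne l'accélération: a(t) = 160·cos(4·t). En utilisant a(t) = 160·cos(4·t) et en substituant t = pi/8, nous trouvons a = 0.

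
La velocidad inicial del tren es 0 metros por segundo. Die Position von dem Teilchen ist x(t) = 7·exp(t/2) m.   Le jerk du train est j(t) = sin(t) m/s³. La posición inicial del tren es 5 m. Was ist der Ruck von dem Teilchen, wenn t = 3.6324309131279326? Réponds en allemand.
Ausgehend von der Position x(t) = 7·exp(t/2), nehmen wir 3 Ableitungen. Mit d/dt von x(t) finden wir v(t) = 7·exp(t/2)/2. Mit d/dt von v(t) finden wir a(t) = 7·exp(t/2)/4. Durch Ableiten von der Beschleunigung erhalten wir den Ruck: j(t) = 7·exp(t/2)/8. Aus der Gleichung für den Ruck j(t) = 7·exp(t/2)/8, setzen wir t = 3.6324309131279326 ein und erhalten j = 5.37997681098971.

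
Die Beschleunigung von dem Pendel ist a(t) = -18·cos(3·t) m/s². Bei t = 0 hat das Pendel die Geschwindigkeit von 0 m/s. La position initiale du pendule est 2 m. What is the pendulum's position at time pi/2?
We need to integrate our acceleration equation a(t) = -18·cos(3·t) 2 times. The antiderivative of acceleration is velocity. Using v(0) = 0, we get v(t) = -6·sin(3·t). The antiderivative of velocity, with x(0) = 2, gives position: x(t) = 2·cos(3·t). Using x(t) = 2·cos(3·t) and substituting t = pi/2, we find x = 0.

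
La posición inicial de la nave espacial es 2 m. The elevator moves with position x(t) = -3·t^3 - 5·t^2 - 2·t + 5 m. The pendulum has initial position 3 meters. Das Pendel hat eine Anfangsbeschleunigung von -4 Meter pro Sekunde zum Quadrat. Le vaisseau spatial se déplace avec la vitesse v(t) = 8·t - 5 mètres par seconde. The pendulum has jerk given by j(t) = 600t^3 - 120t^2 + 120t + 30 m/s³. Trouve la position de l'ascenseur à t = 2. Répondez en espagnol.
Usando x(t) = -3·t^3 - 5·t^2 - 2·t + 5 y sustituyendo t = 2, encontramos x = -43.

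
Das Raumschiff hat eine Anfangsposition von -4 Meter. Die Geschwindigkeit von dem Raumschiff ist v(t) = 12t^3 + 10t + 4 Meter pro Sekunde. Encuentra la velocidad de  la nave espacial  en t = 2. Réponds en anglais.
Using v(t) = 12·t^3 + 10·t + 4 and substituting t = 2, we find v = 120.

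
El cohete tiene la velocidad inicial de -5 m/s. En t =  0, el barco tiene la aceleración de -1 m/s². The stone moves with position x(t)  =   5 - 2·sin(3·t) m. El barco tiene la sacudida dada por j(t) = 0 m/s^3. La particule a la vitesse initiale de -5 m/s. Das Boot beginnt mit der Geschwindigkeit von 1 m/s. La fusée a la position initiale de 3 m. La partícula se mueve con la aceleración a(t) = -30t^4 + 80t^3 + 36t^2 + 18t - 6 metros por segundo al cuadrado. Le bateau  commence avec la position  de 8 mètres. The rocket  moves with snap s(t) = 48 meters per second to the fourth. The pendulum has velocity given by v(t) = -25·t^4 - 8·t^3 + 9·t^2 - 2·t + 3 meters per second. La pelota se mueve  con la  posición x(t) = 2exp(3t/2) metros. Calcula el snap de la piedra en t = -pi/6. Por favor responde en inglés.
We must differentiate our position equation x(t) = 5 - 2·sin(3·t) 4 times. The derivative of position gives velocity: v(t) = -6·cos(3·t). Taking d/dt of v(t), we find a(t) = 18·sin(3·t). The derivative of acceleration gives jerk: j(t) = 54·cos(3·t). Differentiating jerk, we get snap: s(t) = -162·sin(3·t). From the given snap equation s(t) = -162·sin(3·t), we substitute t = -pi/6 to get s = 162.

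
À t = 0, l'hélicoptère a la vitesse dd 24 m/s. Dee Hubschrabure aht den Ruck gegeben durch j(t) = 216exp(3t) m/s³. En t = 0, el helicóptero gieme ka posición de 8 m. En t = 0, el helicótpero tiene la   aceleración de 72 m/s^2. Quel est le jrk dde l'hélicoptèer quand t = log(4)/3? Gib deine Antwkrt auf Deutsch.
Mit j(t) = 216·exp(3·t) und Einsetzen von t = log(4)/3, finden wir j = 864.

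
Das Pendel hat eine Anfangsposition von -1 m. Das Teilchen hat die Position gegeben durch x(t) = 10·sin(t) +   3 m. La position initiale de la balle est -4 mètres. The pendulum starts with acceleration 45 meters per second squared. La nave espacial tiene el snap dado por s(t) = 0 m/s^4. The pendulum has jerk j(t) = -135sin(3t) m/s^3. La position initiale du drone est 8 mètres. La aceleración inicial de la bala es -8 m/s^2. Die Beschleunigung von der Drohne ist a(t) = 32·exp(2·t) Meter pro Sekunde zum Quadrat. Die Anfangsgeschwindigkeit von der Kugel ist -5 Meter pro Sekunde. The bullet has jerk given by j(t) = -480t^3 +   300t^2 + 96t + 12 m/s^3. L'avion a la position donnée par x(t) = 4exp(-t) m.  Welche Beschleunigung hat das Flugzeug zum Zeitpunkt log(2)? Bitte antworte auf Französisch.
En partant de la position x(t) = 4·exp(-t), nous prenons 2 dérivées. En dérivant la position, nous obtenons la vitesse: v(t) = -4·exp(-t). En prenant d/dt de v(t), nous trouvons a(t) = 4·exp(-t). De l'équation de l'accélération a(t) = 4·exp(-t), nous substituons t = log(2) pour obtenir a = 2.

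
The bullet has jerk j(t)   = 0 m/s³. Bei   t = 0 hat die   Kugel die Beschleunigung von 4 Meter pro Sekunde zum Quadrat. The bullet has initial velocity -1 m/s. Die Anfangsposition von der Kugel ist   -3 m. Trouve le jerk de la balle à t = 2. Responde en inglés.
We have jerk j(t) = 0. Substituting t = 2: j(2) = 0.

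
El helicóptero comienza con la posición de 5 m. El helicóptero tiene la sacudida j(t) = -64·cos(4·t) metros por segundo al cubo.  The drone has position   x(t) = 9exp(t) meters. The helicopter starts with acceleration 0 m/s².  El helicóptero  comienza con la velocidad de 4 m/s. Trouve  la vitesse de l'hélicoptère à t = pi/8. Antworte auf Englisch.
We must find the integral of our jerk equation j(t) = -64·cos(4·t) 2 times. Taking ∫j(t)dt and applying a(0) = 0, we find a(t) = -16·sin(4·t). Taking ∫a(t)dt and applying v(0) = 4, we find v(t) = 4·cos(4·t). We have velocity v(t) = 4·cos(4·t). Substituting t = pi/8: v(pi/8) = 0.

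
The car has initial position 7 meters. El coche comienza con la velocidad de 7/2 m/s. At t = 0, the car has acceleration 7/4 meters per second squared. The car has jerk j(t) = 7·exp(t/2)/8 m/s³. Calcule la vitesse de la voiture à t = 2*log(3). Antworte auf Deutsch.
Wir müssen unsere Gleichung für den Ruck j(t) = 7·exp(t/2)/8 2-mal integrieren. Die Stammfunktion von dem Ruck ist die Beschleunigung. Mit a(0) = 7/4 erhalten wir a(t) = 7·exp(t/2)/4. Das Integral von der Beschleunigung, mit v(0) = 7/2, ergibt die Geschwindigkeit: v(t) = 7·exp(t/2)/2. Mit v(t) = 7·exp(t/2)/2 und Einsetzen von t = 2*log(3), finden wir v = 21/2.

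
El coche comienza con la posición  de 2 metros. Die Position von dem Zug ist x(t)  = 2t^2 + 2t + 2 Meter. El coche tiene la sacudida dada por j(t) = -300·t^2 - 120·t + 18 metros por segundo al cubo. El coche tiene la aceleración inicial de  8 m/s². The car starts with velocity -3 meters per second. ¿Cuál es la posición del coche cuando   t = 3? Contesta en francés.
Nous devons trouver l'intégrale de notre équation du jerk j(t) = -300·t^2 - 120·t + 18 3 fois. L'intégrale du jerk est l'accélération. En utilisant a(0) = 8, nous obtenons a(t) = -100·t^3 - 60·t^2 + 18·t + 8. La primitive de l'accélération, avec v(0) = -3, donne la vitesse: v(t) = -25·t^4 - 20·t^3 + 9·t^2 + 8·t - 3. En prenant ∫v(t)dt et en appliquant x(0) = 2, nous trouvons x(t) = -5·t^5 - 5·t^4 + 3·t^3 + 4·t^2 - 3·t + 2. Nous avons la position x(t) = -5·t^5 - 5·t^4 + 3·t^3 + 4·t^2 - 3·t + 2. En substituant t = 3: x(3) = -1510.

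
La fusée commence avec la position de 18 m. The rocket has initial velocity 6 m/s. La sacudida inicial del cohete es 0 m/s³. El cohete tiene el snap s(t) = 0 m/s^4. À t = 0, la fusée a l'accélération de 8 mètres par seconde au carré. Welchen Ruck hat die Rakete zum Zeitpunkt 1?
Wir müssen unsere Gleichung für den Snap s(t) = 0 1-mal integrieren. Durch Integration von dem Snap und Verwendung der Anfangsbedingung j(0) = 0, erhalten wir j(t) = 0. Wir haben den Ruck j(t) = 0. Durch Einsetzen von t = 1: j(1) = 0.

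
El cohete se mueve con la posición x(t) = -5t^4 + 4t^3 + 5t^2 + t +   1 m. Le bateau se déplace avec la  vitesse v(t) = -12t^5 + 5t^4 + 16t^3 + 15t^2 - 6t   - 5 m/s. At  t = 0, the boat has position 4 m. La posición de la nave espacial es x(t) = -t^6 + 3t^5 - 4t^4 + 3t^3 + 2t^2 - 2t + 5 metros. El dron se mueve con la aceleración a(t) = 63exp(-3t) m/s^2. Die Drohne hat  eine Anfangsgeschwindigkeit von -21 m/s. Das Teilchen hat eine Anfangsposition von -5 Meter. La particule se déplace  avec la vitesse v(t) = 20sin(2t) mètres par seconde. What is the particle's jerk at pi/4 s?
Starting from velocity v(t) = 20·sin(2·t), we take 2 derivatives. The derivative of velocity gives acceleration: a(t) = 40·cos(2·t). The derivative of acceleration gives jerk: j(t) = -80·sin(2·t). From the given jerk equation j(t) = -80·sin(2·t), we substitute t = pi/4 to get j = -80.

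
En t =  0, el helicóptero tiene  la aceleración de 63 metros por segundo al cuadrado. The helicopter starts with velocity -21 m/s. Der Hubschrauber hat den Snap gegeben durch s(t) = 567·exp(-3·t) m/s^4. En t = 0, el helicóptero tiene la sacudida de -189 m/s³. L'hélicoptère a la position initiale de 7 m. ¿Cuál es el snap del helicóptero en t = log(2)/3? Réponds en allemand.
Mit s(t) = 567·exp(-3·t) und Einsetzen von t = log(2)/3, finden wir s = 567/2.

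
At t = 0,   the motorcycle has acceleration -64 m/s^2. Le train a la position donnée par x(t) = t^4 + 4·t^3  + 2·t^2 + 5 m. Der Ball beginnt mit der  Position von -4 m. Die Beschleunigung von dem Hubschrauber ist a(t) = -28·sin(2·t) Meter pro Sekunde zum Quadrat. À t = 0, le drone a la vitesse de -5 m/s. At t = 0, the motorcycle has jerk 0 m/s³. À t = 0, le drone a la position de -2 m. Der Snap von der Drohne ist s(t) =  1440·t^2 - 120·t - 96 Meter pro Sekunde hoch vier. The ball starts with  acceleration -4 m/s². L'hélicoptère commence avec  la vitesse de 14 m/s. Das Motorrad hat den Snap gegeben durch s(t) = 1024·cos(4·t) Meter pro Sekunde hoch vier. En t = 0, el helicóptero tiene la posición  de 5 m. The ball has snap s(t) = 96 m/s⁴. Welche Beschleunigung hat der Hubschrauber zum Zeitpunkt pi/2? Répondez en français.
Nous avons l'accélération a(t) = -28·sin(2·t). En substituant t = pi/2: a(pi/2) = 0.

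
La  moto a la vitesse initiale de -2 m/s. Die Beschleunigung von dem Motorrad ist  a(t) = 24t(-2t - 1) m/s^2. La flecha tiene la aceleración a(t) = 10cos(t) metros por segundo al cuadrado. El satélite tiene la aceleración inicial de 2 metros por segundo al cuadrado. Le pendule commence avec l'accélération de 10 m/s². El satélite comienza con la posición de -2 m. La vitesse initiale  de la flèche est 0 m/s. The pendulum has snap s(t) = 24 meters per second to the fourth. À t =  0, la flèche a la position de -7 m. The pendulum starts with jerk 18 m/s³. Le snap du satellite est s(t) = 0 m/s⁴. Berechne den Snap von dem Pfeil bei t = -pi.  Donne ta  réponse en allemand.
Wir müssen unsere Gleichung für die Beschleunigung a(t) = 10·cos(t) 2-mal ableiten. Die Ableitung von der Beschleunigung ergibt den Ruck: j(t) = -10·sin(t). Die Ableitung von dem Ruck ergibt den Snap: s(t) = -10·cos(t). Mit s(t) = -10·cos(t) und Einsetzen von t = -pi, finden wir s = 10.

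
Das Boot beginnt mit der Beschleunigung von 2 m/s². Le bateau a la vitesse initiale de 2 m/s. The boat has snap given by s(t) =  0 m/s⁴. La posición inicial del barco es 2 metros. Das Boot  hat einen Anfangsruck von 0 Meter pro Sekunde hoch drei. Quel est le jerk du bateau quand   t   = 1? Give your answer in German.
Ausgehend von dem Snap s(t) = 0, nehmen wir 1 Integral. Mit ∫s(t)dt und Anwendung von j(0) = 0, finden wir j(t) = 0. Aus der Gleichung für den Ruck j(t) = 0, setzen wir t = 1 ein und erhalten j = 0.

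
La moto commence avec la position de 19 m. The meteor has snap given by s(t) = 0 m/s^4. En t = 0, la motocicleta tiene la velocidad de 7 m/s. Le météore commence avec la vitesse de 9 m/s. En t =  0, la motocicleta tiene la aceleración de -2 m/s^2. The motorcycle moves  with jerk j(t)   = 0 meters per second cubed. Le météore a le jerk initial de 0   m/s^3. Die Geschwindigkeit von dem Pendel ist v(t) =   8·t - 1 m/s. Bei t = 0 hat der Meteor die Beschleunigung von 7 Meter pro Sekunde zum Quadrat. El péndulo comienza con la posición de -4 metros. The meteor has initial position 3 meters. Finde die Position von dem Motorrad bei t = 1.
Ausgehend von dem Ruck j(t) = 0, nehmen wir 3 Stammfunktionen. Mit ∫j(t)dt und Anwendung von a(0) = -2, finden wir a(t) = -2. Durch Integration von der Beschleunigung und Verwendung der Anfangsbedingung v(0) = 7, erhalten wir v(t) = 7 - 2·t. Das Integral von der Geschwindigkeit, mit x(0) = 19, ergibt die Position: x(t) = -t^2 + 7·t + 19. Mit x(t) = -t^2 + 7·t + 19 und Einsetzen von t = 1, finden wir x = 25.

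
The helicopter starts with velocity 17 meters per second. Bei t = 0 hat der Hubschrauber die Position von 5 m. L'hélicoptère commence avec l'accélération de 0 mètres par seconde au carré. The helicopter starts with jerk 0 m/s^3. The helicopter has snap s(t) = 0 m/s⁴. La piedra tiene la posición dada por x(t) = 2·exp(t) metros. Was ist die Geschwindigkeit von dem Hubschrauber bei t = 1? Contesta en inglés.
Starting from snap s(t) = 0, we take 3 antiderivatives. The antiderivative of snap is jerk. Using j(0) = 0, we get j(t) = 0. The integral of jerk is acceleration. Using a(0) = 0, we get a(t) = 0. Integrating acceleration and using the initial condition v(0) = 17, we get v(t) = 17. Using v(t) = 17 and substituting t = 1, we find v = 17.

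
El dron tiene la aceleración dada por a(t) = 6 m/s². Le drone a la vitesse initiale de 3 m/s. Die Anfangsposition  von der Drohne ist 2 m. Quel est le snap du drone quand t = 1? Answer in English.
Starting from acceleration a(t) = 6, we take 2 derivatives. The derivative of acceleration gives jerk: j(t) = 0. Taking d/dt of j(t), we find s(t) = 0. From the given snap equation s(t) = 0, we substitute t = 1 to get s = 0.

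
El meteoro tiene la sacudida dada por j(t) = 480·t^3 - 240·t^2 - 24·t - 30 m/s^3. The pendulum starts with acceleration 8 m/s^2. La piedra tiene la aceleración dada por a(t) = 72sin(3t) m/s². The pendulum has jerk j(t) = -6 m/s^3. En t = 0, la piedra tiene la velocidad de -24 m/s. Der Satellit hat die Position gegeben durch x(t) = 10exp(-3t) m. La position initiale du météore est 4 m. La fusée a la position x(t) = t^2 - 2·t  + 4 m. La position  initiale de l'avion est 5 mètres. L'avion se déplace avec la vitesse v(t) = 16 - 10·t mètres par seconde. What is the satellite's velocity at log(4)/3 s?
Starting from position x(t) = 10·exp(-3·t), we take 1 derivative. The derivative of position gives velocity: v(t) = -30·exp(-3·t). Using v(t) = -30·exp(-3·t) and substituting t = log(4)/3, we find v = -15/2.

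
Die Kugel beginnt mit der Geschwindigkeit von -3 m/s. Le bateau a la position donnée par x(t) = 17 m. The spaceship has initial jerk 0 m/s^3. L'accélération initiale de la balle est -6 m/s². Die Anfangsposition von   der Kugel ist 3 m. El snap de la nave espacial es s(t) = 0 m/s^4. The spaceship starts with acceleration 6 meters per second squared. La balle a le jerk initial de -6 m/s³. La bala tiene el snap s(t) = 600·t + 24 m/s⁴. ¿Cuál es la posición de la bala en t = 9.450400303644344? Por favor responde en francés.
Nous devons trouver la primitive de notre équation du snap s(t) = 600·t + 24 4 fois. L'intégrale du snap est le jerk. En utilisant j(0) = -6, nous obtenons j(t) = 300·t^2 + 24·t - 6. En prenant ∫j(t)dt et en appliquant a(0) = -6, nous trouvons a(t) = 100·t^3 + 12·t^2 - 6·t - 6. L'intégrale de l'accélération, avec v(0) = -3, donne la vitesse: v(t) = 25·t^4 + 4·t^3 - 3·t^2 - 6·t - 3. En intégrant la vitesse et en utilisant la condition initiale x(0) = 3, nous obtenons x(t) = 5·t^5 + t^4 - t^3 - 3·t^2 - 3·t + 3. En utilisant x(t) = 5·t^5 + t^4 - t^3 - 3·t^2 - 3·t + 3 et en substituant t = 9.450400303644344, nous trouvons x = 383734.557184199.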